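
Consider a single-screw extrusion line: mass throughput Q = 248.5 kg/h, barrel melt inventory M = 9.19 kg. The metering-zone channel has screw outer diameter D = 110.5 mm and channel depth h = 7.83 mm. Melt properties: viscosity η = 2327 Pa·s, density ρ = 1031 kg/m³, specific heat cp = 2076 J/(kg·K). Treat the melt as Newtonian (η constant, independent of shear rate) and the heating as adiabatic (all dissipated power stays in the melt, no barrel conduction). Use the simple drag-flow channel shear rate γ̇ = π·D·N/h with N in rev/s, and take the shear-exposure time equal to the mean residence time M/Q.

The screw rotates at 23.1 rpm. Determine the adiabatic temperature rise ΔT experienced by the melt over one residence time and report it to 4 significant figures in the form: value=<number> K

value=42.17 K

Throughput in SI: Q_s = 248.5 kg/h ÷ 3600 s/h = 0.0690278 kg/s
t_res = M / Q_s = 9.19 ÷ 0.0690278 = 133.135 s
D = 110.5 mm = 0.1105 m;  h = 7.83 mm = 0.00783 m;  N = 23.1 rpm / 60 = 0.385 rev/s
γ̇ = π D N / h = (π)(0.1105)(0.385) / 0.00783 = 17.0691 s⁻¹
ΔT = η·γ̇²·t_res/(ρ·cp) = [2327 × 17.0691² × 133.135] / [1031 × 2076] = 42.172 K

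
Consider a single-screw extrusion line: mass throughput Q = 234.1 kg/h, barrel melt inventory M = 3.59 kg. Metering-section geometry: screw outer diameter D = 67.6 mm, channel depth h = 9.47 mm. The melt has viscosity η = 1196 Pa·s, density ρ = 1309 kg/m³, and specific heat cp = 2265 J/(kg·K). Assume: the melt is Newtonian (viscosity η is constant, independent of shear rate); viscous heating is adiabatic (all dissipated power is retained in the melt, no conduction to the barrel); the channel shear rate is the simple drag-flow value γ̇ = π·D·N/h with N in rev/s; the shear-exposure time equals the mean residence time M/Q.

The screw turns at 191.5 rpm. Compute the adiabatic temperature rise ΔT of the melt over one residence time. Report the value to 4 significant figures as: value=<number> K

value=114.1 K

Convert throughput: Q = 234.1 kg/h = 234.1/3600 = 0.0650278 kg/s
Mean residence time: t_res = M/Q_s = 3.59 kg / 0.0650278 kg/s = 55.2072 s
Geometry in metres: D = 67.6 mm → 0.0676 m, h = 9.47 mm → 0.00947 m; screw speed N = 191.5 rpm = 3.19167 rev/s
Shear rate: γ̇ = πDN/h = π·0.0676·3.19167/0.00947 = 71.5755 s⁻¹
ΔT = η·γ̇²·t_res/(ρ·cp) = [1196 × 71.5755² × 55.2072] / [1309 × 2265] = 114.09 K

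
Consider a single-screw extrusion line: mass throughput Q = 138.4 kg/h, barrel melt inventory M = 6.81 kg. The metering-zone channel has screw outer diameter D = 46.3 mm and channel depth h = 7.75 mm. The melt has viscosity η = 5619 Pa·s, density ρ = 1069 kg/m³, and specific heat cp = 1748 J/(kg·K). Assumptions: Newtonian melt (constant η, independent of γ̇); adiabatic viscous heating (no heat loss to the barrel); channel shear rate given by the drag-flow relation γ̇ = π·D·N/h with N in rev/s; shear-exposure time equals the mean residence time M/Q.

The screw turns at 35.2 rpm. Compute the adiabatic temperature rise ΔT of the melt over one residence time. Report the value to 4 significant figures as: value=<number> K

value=64.58 K

Throughput in SI: Q_s = 138.4 kg/h ÷ 3600 s/h = 0.0384444 kg/s
t_res = M / Q_s = 6.81 ÷ 0.0384444 = 177.139 s
D = 46.3 mm = 0.0463 m;  h = 7.75 mm = 0.00775 m;  N = 35.2 rpm / 60 = 0.586667 rev/s
Shear rate: γ̇ = πDN/h = π·0.0463·0.586667/0.00775 = 11.0108 s⁻¹
ΔT = η·γ̇²·t_res/(ρ·cp) = [5619 × 11.0108² × 177.139] / [1069 × 1748] = 64.5795 K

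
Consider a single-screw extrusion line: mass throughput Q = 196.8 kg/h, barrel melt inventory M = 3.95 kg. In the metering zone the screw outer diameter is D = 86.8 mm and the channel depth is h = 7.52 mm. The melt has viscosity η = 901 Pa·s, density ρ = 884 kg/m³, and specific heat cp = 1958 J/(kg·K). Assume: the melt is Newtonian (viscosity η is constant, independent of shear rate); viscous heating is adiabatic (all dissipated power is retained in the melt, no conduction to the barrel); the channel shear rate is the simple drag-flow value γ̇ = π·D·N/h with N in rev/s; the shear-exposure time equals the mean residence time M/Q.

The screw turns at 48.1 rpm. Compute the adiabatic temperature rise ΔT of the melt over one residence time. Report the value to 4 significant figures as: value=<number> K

value=31.79 K

Throughput in SI: Q_s = 196.8 kg/h ÷ 3600 s/h = 0.0546667 kg/s
t_res = M / Q_s = 3.95 / 0.0546667 = 72.2561 s
D = 86.8 mm = 0.0868 m;  h = 7.52 mm = 0.00752 m;  N = 48.1 rpm / 60 = 0.801667 rev/s
γ̇ = π·D·N / h = π · 0.0868 · 0.801667 / 0.00752 = 29.07 s⁻¹
ΔT = η·γ̇²·t_res/(ρ·cp) = [901 × 29.07² × 72.2561] / [884 × 1958] = 31.7852 K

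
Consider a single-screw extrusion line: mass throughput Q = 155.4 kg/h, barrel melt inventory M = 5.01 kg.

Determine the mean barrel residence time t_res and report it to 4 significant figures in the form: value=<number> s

Q_s = Q / 3600 = 155.4 / 3600 = 0.0431667 kg/s
Mean residence time: t_res = M/Q_s = 5.01 kg / 0.0431667 kg/s = 116.062 s

value=116.1 s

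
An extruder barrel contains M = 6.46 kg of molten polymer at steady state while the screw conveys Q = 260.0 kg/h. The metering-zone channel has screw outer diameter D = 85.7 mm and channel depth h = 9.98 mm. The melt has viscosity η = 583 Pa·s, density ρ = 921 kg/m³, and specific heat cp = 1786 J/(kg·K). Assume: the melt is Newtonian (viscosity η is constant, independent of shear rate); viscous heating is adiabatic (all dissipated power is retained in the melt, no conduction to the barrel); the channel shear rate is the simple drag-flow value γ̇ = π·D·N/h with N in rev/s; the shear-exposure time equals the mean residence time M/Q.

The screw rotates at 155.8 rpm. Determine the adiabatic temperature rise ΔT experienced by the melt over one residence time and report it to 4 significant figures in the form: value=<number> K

value=155.6 K

Convert throughput: Q = 260.0 kg/h = 260.0/3600 = 0.0722222 kg/s
t_res = M / Q_s = 6.46 / 0.0722222 = 89.4462 s
D = 85.7 mm = 0.0857 m;  h = 9.98 mm = 0.00998 m;  N = 155.8 rpm / 60 = 2.59667 rev/s
γ̇ = π·D·N / h = π · 0.0857 · 2.59667 / 0.00998 = 70.0513 s⁻¹
ΔT = η·γ̇²·t_res/(ρ·cp) = [583 × 70.0513² × 89.4462] / [921 × 1786] = 155.569 K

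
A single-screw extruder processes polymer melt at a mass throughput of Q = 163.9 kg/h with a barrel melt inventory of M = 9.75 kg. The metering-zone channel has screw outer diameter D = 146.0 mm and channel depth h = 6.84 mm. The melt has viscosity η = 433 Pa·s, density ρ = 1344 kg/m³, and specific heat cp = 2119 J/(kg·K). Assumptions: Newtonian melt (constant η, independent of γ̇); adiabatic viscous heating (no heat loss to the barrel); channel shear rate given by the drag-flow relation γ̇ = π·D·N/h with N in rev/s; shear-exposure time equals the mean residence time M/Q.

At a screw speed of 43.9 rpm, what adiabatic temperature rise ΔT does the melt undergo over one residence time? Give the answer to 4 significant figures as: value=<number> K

value=78.38 K

Convert throughput: Q = 163.9 kg/h = 163.9/3600 = 0.0455278 kg/s
Mean residence time: t_res = M/Q_s = 9.75 kg / 0.0455278 kg/s = 214.155 s
D = 146.0 mm = 0.146 m;  h = 6.84 mm = 0.00684 m;  N = 43.9 rpm / 60 = 0.731667 rev/s
γ̇ = π D N / h = (π)(0.146)(0.731667) / 0.00684 = 49.0637 s⁻¹
ΔT = η·γ̇²·t_res/(ρ·cp) = [433 × 49.0637² × 214.155] / [1344 × 2119] = 78.3801 K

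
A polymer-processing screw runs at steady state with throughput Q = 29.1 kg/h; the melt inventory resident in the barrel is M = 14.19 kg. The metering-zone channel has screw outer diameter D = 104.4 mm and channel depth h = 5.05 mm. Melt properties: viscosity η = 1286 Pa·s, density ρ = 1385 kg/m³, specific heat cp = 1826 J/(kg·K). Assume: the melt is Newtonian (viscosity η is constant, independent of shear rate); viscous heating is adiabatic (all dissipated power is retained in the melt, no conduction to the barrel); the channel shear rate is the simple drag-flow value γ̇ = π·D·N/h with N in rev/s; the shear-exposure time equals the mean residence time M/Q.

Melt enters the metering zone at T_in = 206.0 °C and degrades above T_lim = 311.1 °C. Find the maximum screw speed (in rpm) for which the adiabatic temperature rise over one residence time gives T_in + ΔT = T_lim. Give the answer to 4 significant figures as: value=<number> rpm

Throughput in SI: Q_s = 29.1 kg/h ÷ 3600 s/h = 0.00808333 kg/s
t_res = M / Q_s = 14.19 / 0.00808333 = 1755.46 s
D = 104.4 mm = 0.1044 m;  h = 5.05 mm = 0.00505 m
ΔT_a = T_lim − T_in = 311.1 °C − 206.0 °C = 105.1 K
γ̇_max² = ΔT_a·ρ·cp/(η·t_res) = 105.1·1385·1826/(1286·1755.46) = 117.739 s⁻²
Take the square root: γ̇_max = √(117.739) = 10.8508 s⁻¹
Solve γ̇ = πDN/h for N: N_max = γ̇_max·h/(π·D) = 10.8508 × 0.00505 / (π × 0.1044) = 0.167071 rev/s = 10.0243 rpm

value=10.02 rpm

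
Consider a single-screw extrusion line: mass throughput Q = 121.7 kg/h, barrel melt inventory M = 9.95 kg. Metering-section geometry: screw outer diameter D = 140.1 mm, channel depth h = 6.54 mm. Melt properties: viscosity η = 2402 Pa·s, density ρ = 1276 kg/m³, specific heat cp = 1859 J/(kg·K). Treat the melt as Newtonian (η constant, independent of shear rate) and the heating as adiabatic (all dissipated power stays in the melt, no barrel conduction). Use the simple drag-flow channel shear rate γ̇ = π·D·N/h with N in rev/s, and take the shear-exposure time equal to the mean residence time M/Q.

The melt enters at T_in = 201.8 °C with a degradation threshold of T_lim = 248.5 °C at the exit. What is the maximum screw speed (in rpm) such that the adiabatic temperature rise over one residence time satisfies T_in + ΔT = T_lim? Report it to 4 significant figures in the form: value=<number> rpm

value=11.16 rpm

Q_s = Q / 3600 = 121.7 / 3600 = 0.0338056 kg/s
Mean residence time: t_res = M/Q_s = 9.95 kg / 0.0338056 kg/s = 294.33 s
D = 140.1 mm = 0.1401 m;  h = 6.54 mm = 0.00654 m
ΔT_a = T_lim − T_in = 248.5 °C − 201.8 °C = 46.7 K
γ̇_max² = ΔT_a·ρ·cp/(η·t_res) = 46.7·1276·1859/(2402·294.33) = 156.689 s⁻²
γ̇_max = sqrt(156.689) = 12.5176 s⁻¹
Solve γ̇ = πDN/h for N: N_max = γ̇_max·h/(π·D) = 12.5176 × 0.00654 / (π × 0.1401) = 0.185998 rev/s = 11.1599 rpm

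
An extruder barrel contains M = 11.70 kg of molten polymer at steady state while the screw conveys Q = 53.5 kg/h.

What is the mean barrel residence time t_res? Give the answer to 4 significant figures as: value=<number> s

value=787.3 s

Q_s = Q / 3600 = 53.5 / 3600 = 0.0148611 kg/s
t_res = M / Q_s = 11.70 ÷ 0.0148611 = 787.29 s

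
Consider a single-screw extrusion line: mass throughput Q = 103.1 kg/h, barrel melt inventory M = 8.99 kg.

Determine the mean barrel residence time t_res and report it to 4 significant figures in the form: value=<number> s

Throughput in SI: Q_s = 103.1 kg/h ÷ 3600 s/h = 0.0286389 kg/s
t_res = M / Q_s = 8.99 / 0.0286389 = 313.909 s

value=313.9 s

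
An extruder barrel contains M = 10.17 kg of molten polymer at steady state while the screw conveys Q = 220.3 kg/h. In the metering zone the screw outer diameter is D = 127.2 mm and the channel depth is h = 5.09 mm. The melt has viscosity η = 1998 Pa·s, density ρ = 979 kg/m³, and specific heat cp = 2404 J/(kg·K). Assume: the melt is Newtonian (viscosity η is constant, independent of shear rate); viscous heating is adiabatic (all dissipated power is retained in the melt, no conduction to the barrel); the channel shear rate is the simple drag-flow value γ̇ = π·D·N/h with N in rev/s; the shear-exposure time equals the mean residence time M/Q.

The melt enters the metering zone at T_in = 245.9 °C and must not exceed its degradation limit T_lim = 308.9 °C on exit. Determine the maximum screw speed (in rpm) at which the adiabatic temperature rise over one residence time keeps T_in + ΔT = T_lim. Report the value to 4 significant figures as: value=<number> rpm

value=16.15 rpm

Throughput in SI: Q_s = 220.3 kg/h ÷ 3600 s/h = 0.0611944 kg/s
Mean residence time: t_res = M/Q_s = 10.17 kg / 0.0611944 kg/s = 166.192 s
D = 127.2 mm = 0.1272 m;  h = 5.09 mm = 0.00509 m
Allowable rise: ΔT_a = T_lim − T_in = 308.9 − 245.9 = 63 K
γ̇_max² = ΔT_a·ρ·cp / (η·t_res) = [63 × 979 × 2404] / [1998 × 166.192] = 446.533 s⁻²
γ̇_max = sqrt(446.533) = 21.1313 s⁻¹
N_max = γ̇_max·h / (π·D) = 21.1313 · 0.00509 / (π · 0.1272) = 0.269158 rev/s = 16.1495 rpm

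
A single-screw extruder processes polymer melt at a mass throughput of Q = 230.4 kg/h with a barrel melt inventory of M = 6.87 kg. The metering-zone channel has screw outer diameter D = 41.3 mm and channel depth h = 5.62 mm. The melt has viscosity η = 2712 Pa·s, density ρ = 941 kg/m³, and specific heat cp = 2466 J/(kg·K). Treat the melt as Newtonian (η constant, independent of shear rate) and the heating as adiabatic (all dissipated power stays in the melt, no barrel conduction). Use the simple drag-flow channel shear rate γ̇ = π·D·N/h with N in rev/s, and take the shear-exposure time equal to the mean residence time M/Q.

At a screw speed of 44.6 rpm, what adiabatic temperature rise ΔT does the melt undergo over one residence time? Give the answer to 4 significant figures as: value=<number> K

value=36.95 K

Q_s = Q / 3600 = 230.4 / 3600 = 0.064 kg/s
t_res = M / Q_s = 6.87 ÷ 0.064 = 107.344 s
Convert to SI: D = 0.0413 m, h = 0.00562 m, N = 44.6/60 = 0.743333 rev/s
γ̇ = π·D·N / h = π · 0.0413 · 0.743333 / 0.00562 = 17.1612 s⁻¹
ΔT = η·γ̇²·t_res / (ρ·cp) = 2712 · (17.1612)² · 107.344 / (941 · 2466) = 36.9469 K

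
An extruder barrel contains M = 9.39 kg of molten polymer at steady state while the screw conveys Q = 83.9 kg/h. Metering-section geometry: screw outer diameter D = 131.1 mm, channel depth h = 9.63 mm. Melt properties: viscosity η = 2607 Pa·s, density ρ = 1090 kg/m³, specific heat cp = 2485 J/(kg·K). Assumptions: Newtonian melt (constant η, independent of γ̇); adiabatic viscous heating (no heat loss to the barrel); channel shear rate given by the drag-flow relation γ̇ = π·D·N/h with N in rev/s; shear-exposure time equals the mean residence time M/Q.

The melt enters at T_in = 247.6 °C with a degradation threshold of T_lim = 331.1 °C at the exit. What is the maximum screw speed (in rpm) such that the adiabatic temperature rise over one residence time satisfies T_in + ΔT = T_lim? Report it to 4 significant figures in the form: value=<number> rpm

Convert throughput: Q = 83.9 kg/h = 83.9/3600 = 0.0233056 kg/s
t_res = M / Q_s = 9.39 / 0.0233056 = 402.908 s
Geometry in SI: D = 131.1 mm → 0.1311 m, h = 9.63 mm → 0.00963 m
ΔT_a = T_lim − T_in = 331.1 − 247.6 = 83.5 K
γ̇_max² = ΔT_a·ρ·cp/(η·t_res) = 83.5·1090·2485/(2607·402.908) = 215.324 s⁻²
γ̇_max = sqrt(215.324) = 14.6739 s⁻¹
N_max = γ̇_max h / (πD) = 14.6739·0.00963/(π·0.1311) = 0.343099 rev/s → ×60 = 20.586 rpm

value=20.59 rpm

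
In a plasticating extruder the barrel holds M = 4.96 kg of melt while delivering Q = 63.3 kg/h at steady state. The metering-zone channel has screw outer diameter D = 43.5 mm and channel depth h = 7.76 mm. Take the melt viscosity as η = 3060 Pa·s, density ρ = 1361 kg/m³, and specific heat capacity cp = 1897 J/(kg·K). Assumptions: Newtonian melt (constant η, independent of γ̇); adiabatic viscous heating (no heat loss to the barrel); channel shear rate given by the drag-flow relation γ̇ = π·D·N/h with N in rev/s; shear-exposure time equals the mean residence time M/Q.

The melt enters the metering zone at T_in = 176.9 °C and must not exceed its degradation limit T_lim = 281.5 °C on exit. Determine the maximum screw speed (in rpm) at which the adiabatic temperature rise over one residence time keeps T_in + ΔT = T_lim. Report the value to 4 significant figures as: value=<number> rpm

Q_s = Q / 3600 = 63.3 / 3600 = 0.0175833 kg/s
t_res = M / Q_s = 4.96 / 0.0175833 = 282.085 s
D = 43.5 mm = 0.0435 m;  h = 7.76 mm = 0.00776 m
ΔT_a = T_lim − T_in = 281.5 °C − 176.9 °C = 104.6 K
γ̇_max² = ΔT_a·ρ·cp/(η·t_res) = 104.6·1361·1897/(3060·282.085) = 312.864 s⁻²
Take the square root: γ̇_max = √(312.864) = 17.688 s⁻¹
N_max = γ̇_max·h / (π·D) = 17.688 · 0.00776 / (π · 0.0435) = 1.00438 rev/s = 60.2631 rpm

value=60.26 rpm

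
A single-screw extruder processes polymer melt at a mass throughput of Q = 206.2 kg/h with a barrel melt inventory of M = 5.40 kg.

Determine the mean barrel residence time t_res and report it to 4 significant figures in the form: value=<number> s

Convert throughput: Q = 206.2 kg/h = 206.2/3600 = 0.0572778 kg/s
Mean residence time: t_res = M/Q_s = 5.40 kg / 0.0572778 kg/s = 94.2774 s

value=94.28 s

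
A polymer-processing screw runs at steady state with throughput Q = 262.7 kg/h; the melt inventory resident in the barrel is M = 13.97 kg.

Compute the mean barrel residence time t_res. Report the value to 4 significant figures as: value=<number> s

Convert throughput: Q = 262.7 kg/h = 262.7/3600 = 0.0729722 kg/s
Mean residence time: t_res = M/Q_s = 13.97 kg / 0.0729722 kg/s = 191.443 s

value=191.4 s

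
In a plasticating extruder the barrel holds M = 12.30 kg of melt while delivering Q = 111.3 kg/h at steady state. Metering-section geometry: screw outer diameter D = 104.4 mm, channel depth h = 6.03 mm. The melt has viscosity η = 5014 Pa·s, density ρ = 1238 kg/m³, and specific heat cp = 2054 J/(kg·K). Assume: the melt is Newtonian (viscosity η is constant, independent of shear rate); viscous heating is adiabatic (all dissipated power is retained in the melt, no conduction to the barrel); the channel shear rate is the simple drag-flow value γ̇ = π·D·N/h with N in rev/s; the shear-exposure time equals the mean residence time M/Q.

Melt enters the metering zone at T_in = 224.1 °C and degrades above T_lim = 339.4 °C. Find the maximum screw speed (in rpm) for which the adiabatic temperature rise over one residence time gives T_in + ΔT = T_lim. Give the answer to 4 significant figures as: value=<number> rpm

Q_s = Q / 3600 = 111.3 / 3600 = 0.0309167 kg/s
t_res = M / Q_s = 12.30 ÷ 0.0309167 = 397.844 s
Convert to metres: D = 0.1044 m, h = 0.00603 m
ΔT_a = T_lim − T_in = 339.4 − 224.1 = 115.3 K
γ̇_max² = ΔT_a·ρ·cp / (η·t_res) = [115.3 × 1238 × 2054] / [5014 × 397.844] = 146.978 s⁻²
γ̇_max = sqrt(146.978) = 12.1235 s⁻¹
N_max = γ̇_max h / (πD) = 12.1235·0.00603/(π·0.1044) = 0.222892 rev/s → ×60 = 13.3735 rpm

value=13.37 rpm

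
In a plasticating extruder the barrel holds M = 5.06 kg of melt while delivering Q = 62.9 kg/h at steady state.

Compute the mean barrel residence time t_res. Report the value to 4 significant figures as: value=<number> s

Throughput in SI: Q_s = 62.9 kg/h ÷ 3600 s/h = 0.0174722 kg/s
t_res = M / Q_s = 5.06 ÷ 0.0174722 = 289.603 s

value=289.6 s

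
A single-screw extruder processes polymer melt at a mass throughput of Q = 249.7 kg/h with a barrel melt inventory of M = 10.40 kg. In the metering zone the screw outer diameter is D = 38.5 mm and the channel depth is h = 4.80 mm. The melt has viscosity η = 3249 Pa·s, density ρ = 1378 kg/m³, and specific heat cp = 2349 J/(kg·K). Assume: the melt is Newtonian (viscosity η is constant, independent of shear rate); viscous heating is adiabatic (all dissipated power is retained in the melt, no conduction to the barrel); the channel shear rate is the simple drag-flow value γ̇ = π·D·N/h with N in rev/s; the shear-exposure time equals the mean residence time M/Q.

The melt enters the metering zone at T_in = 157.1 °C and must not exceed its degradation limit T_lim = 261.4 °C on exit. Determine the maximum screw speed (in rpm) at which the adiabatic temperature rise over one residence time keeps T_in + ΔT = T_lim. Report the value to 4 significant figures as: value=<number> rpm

Convert throughput: Q = 249.7 kg/h = 249.7/3600 = 0.0693611 kg/s
t_res = M / Q_s = 10.40 ÷ 0.0693611 = 149.94 s
Geometry in SI: D = 38.5 mm → 0.0385 m, h = 4.80 mm → 0.0048 m
ΔT_a = T_lim − T_in = 261.4 °C − 157.1 °C = 104.3 K
γ̇_max² = ΔT_a·ρ·cp / (η·t_res) = [104.3 × 1378 × 2349] / [3249 × 149.94] = 693.026 s⁻²
γ̇_max = √693.026 = 26.3254 s⁻¹
Solve γ̇ = πDN/h for N: N_max = γ̇_max·h/(π·D) = 26.3254 × 0.0048 / (π × 0.0385) = 1.04473 rev/s = 62.684 rpm

value=62.68 rpm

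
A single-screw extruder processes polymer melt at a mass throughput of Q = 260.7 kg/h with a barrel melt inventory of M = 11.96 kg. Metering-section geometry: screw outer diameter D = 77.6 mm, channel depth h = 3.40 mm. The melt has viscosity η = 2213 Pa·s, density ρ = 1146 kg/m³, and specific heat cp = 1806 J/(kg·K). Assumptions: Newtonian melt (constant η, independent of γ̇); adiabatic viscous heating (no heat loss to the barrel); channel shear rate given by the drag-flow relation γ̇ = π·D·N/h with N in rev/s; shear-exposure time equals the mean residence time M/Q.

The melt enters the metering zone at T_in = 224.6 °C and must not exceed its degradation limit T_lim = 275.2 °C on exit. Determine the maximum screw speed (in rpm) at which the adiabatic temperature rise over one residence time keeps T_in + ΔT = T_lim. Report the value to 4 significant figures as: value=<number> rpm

Q_s = Q / 3600 = 260.7 / 3600 = 0.0724167 kg/s
t_res = M / Q_s = 11.96 ÷ 0.0724167 = 165.155 s
D = 77.6 mm = 0.0776 m;  h = 3.40 mm = 0.0034 m
ΔT_a = T_lim − T_in = 275.2 − 224.6 = 50.6 K
γ̇_max² = ΔT_a·ρ·cp/(η·t_res) = 50.6·1146·1806/(2213·165.155) = 286.536 s⁻²
Take the square root: γ̇_max = √(286.536) = 16.9274 s⁻¹
N_max = γ̇_max·h / (π·D) = 16.9274 · 0.0034 / (π · 0.0776) = 0.236079 rev/s = 14.1647 rpm

value=14.16 rpm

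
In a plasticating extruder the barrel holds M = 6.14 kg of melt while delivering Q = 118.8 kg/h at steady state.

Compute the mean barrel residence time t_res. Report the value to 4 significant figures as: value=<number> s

Convert throughput: Q = 118.8 kg/h = 118.8/3600 = 0.033 kg/s
t_res = M / Q_s = 6.14 / 0.033 = 186.061 s

value=186.1 s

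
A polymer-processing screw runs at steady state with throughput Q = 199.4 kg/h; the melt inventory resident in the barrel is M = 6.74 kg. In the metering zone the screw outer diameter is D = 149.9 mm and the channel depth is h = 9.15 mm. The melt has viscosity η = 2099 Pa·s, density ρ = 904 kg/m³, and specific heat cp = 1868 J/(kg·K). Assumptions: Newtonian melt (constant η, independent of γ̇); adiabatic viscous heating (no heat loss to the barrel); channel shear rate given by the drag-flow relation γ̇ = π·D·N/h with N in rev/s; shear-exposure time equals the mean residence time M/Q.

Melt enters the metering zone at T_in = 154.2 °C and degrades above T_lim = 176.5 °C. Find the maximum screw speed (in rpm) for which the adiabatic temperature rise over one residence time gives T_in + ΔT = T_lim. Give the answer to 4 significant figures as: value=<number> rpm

value=14.16 rpm

Convert throughput: Q = 199.4 kg/h = 199.4/3600 = 0.0553889 kg/s
t_res = M / Q_s = 6.74 / 0.0553889 = 121.685 s
D = 149.9 mm = 0.1499 m;  h = 9.15 mm = 0.00915 m
Allowable rise: ΔT_a = T_lim − T_in = 176.5 − 154.2 = 22.3 K
Invert ΔT = ηγ̇²t_res/(ρcp) for γ̇: γ̇_max² = ΔT_a ρ cp / (η t_res) = 22.3·904·1868 / (2099·121.685) = 147.435 s⁻²
γ̇_max = sqrt(147.435) = 12.1423 s⁻¹
N_max = γ̇_max h / (πD) = 12.1423·0.00915/(π·0.1499) = 0.235923 rev/s → ×60 = 14.1554 rpm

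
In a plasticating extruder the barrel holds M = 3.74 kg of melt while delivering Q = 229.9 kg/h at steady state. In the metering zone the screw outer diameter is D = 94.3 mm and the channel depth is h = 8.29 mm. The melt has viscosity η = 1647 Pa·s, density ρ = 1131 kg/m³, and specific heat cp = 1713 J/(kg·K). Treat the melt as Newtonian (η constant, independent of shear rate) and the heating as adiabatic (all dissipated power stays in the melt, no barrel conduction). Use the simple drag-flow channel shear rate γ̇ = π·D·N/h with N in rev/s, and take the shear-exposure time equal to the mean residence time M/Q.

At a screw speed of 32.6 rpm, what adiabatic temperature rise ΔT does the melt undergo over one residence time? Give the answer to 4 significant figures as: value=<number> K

value=18.77 K

Throughput in SI: Q_s = 229.9 kg/h ÷ 3600 s/h = 0.0638611 kg/s
t_res = M / Q_s = 3.74 ÷ 0.0638611 = 58.5646 s
Convert to SI: D = 0.0943 m, h = 0.00829 m, N = 32.6/60 = 0.543333 rev/s
Shear rate: γ̇ = πDN/h = π·0.0943·0.543333/0.00829 = 19.4166 s⁻¹
Adiabatic rise: ΔT = η γ̇² t_res / (ρ cp) = 1647·(19.4166)²·58.5646 / (1131·1713) = 18.7696 K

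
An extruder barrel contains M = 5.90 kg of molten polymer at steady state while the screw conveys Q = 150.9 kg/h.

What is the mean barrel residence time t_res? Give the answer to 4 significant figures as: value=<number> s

Q_s = Q / 3600 = 150.9 / 3600 = 0.0419167 kg/s
Mean residence time: t_res = M/Q_s = 5.90 kg / 0.0419167 kg/s = 140.755 s

value=140.8 s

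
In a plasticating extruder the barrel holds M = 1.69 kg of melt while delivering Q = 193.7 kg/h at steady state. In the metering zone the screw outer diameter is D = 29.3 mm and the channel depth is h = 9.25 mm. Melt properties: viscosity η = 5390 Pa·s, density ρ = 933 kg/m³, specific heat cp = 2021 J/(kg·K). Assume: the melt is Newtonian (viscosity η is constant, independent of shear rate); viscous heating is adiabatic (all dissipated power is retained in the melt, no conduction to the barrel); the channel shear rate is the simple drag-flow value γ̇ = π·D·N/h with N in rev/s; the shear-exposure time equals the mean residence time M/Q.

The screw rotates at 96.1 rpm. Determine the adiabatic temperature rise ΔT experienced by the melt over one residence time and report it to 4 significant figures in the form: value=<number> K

value=22.81 K

Throughput in SI: Q_s = 193.7 kg/h ÷ 3600 s/h = 0.0538056 kg/s
Mean residence time: t_res = M/Q_s = 1.69 kg / 0.0538056 kg/s = 31.4094 s
Convert to SI: D = 0.0293 m, h = 0.00925 m, N = 96.1/60 = 1.60167 rev/s
Shear rate: γ̇ = πDN/h = π·0.0293·1.60167/0.00925 = 15.9385 s⁻¹
ΔT = η·γ̇²·t_res / (ρ·cp) = 5390 · (15.9385)² · 31.4094 / (933 · 2021) = 22.8085 K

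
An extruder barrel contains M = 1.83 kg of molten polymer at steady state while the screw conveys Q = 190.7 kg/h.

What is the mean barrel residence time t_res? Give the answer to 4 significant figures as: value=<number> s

value=34.55 s

Throughput in SI: Q_s = 190.7 kg/h ÷ 3600 s/h = 0.0529722 kg/s
Mean residence time: t_res = M/Q_s = 1.83 kg / 0.0529722 kg/s = 34.5464 s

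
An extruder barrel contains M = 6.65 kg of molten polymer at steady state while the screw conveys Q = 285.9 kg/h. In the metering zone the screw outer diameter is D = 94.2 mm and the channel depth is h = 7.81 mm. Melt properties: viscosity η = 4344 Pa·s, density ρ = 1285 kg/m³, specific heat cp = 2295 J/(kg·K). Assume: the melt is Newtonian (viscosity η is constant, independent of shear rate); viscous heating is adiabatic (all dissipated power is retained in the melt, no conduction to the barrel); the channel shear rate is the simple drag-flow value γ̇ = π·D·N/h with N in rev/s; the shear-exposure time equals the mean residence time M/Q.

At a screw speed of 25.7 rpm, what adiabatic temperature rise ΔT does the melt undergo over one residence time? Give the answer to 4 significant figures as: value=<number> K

value=32.49 K

Throughput in SI: Q_s = 285.9 kg/h ÷ 3600 s/h = 0.0794167 kg/s
Mean residence time: t_res = M/Q_s = 6.65 kg / 0.0794167 kg/s = 83.7356 s
D = 94.2 mm = 0.0942 m;  h = 7.81 mm = 0.00781 m;  N = 25.7 rpm / 60 = 0.428333 rev/s
γ̇ = π D N / h = (π)(0.0942)(0.428333) / 0.00781 = 16.2305 s⁻¹
ΔT = η·γ̇²·t_res/(ρ·cp) = [4344 × 16.2305² × 83.7356] / [1285 × 2295] = 32.4921 K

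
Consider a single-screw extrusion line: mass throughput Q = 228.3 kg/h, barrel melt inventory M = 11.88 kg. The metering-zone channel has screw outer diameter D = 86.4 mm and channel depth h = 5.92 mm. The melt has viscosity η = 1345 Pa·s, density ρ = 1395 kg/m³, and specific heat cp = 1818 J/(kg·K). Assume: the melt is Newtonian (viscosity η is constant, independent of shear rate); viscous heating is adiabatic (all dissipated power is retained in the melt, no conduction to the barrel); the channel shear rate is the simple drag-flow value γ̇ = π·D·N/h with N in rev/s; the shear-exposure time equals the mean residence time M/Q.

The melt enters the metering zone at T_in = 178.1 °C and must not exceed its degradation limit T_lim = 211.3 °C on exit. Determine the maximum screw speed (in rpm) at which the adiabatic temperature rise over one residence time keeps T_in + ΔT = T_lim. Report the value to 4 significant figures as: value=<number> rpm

value=23.92 rpm

Convert throughput: Q = 228.3 kg/h = 228.3/3600 = 0.0634167 kg/s
t_res = M / Q_s = 11.88 / 0.0634167 = 187.332 s
D = 86.4 mm = 0.0864 m;  h = 5.92 mm = 0.00592 m
Allowable rise: ΔT_a = T_lim − T_in = 211.3 − 178.1 = 33.2 K
γ̇_max² = ΔT_a·ρ·cp / (η·t_res) = [33.2 × 1395 × 1818] / [1345 × 187.332] = 334.173 s⁻²
γ̇_max = √334.173 = 18.2804 s⁻¹
N_max = γ̇_max h / (πD) = 18.2804·0.00592/(π·0.0864) = 0.398698 rev/s → ×60 = 23.9219 rpm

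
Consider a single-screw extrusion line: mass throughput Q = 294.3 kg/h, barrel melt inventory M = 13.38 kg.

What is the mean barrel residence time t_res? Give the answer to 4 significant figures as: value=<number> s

Throughput in SI: Q_s = 294.3 kg/h ÷ 3600 s/h = 0.08175 kg/s
Mean residence time: t_res = M/Q_s = 13.38 kg / 0.08175 kg/s = 163.67 s

value=163.7 s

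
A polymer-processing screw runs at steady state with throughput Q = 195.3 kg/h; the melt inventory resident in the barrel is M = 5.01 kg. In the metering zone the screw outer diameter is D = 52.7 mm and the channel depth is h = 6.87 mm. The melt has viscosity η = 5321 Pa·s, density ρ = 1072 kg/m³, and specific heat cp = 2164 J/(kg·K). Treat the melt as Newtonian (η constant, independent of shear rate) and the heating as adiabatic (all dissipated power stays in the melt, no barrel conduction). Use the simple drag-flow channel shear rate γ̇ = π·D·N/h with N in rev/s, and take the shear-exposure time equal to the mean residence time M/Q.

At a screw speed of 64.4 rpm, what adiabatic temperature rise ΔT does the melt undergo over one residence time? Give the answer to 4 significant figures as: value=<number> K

value=141.7 K

Q_s = Q / 3600 = 195.3 / 3600 = 0.05425 kg/s
Mean residence time: t_res = M/Q_s = 5.01 kg / 0.05425 kg/s = 92.3502 s
Convert to SI: D = 0.0527 m, h = 0.00687 m, N = 64.4/60 = 1.07333 rev/s
γ̇ = π D N / h = (π)(0.0527)(1.07333) / 0.00687 = 25.8665 s⁻¹
Adiabatic rise: ΔT = η γ̇² t_res / (ρ cp) = 5321·(25.8665)²·92.3502 / (1072·2164) = 141.728 K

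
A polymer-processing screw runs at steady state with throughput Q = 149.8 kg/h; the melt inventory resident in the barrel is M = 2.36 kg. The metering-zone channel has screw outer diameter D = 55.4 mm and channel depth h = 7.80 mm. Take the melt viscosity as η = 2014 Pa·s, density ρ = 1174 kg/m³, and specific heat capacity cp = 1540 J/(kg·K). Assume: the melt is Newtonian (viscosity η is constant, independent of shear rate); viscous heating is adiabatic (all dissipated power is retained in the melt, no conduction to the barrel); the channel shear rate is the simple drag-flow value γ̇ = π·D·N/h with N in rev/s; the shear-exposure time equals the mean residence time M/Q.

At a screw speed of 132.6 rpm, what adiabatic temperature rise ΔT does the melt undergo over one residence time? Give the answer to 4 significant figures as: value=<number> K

value=153.6 K

Throughput in SI: Q_s = 149.8 kg/h ÷ 3600 s/h = 0.0416111 kg/s
Mean residence time: t_res = M/Q_s = 2.36 kg / 0.0416111 kg/s = 56.7156 s
Convert to SI: D = 0.0554 m, h = 0.0078 m, N = 132.6/60 = 2.21 rev/s
Shear rate: γ̇ = πDN/h = π·0.0554·2.21/0.0078 = 49.3125 s⁻¹
ΔT = η·γ̇²·t_res / (ρ·cp) = 2014 · (49.3125)² · 56.7156 / (1174 · 1540) = 153.634 K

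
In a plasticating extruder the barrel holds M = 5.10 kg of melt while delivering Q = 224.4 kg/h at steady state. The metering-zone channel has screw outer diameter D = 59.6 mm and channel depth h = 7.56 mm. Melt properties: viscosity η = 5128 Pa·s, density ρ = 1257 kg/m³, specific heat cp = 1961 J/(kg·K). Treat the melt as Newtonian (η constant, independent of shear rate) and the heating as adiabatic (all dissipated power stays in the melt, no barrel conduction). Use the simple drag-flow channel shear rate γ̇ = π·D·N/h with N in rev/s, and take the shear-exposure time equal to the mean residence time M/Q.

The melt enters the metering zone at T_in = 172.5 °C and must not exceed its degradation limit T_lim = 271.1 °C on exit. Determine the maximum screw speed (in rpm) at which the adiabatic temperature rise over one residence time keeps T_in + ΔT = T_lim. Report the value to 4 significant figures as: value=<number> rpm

value=58.31 rpm

Throughput in SI: Q_s = 224.4 kg/h ÷ 3600 s/h = 0.0623333 kg/s
t_res = M / Q_s = 5.10 / 0.0623333 = 81.8182 s
Convert to metres: D = 0.0596 m, h = 0.00756 m
Allowable rise: ΔT_a = T_lim − T_in = 271.1 − 172.5 = 98.6 K
Invert ΔT = ηγ̇²t_res/(ρcp) for γ̇: γ̇_max² = ΔT_a ρ cp / (η t_res) = 98.6·1257·1961 / (5128·81.8182) = 579.285 s⁻²
Take the square root: γ̇_max = √(579.285) = 24.0683 s⁻¹
Solve γ̇ = πDN/h for N: N_max = γ̇_max·h/(π·D) = 24.0683 × 0.00756 / (π × 0.0596) = 0.971788 rev/s = 58.3073 rpm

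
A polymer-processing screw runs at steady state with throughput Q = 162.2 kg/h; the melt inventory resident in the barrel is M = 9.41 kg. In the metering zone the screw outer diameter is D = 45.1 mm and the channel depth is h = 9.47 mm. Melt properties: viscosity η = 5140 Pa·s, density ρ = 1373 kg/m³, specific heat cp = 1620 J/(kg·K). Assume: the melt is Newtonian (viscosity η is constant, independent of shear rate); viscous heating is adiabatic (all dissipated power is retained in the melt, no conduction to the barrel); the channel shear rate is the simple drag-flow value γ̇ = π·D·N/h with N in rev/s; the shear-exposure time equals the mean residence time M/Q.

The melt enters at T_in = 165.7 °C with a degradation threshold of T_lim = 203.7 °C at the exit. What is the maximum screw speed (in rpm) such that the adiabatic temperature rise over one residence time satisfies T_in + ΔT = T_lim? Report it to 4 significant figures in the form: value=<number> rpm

Convert throughput: Q = 162.2 kg/h = 162.2/3600 = 0.0450556 kg/s
t_res = M / Q_s = 9.41 ÷ 0.0450556 = 208.853 s
Convert to metres: D = 0.0451 m, h = 0.00947 m
ΔT_a = T_lim − T_in = 203.7 − 165.7 = 38 K
γ̇_max² = ΔT_a·ρ·cp / (η·t_res) = [38 × 1373 × 1620] / [5140 × 208.853] = 78.7344 s⁻²
γ̇_max = sqrt(78.7344) = 8.87324 s⁻¹
N_max = γ̇_max·h / (π·D) = 8.87324 · 0.00947 / (π · 0.0451) = 0.59307 rev/s = 35.5842 rpm

value=35.58 rpm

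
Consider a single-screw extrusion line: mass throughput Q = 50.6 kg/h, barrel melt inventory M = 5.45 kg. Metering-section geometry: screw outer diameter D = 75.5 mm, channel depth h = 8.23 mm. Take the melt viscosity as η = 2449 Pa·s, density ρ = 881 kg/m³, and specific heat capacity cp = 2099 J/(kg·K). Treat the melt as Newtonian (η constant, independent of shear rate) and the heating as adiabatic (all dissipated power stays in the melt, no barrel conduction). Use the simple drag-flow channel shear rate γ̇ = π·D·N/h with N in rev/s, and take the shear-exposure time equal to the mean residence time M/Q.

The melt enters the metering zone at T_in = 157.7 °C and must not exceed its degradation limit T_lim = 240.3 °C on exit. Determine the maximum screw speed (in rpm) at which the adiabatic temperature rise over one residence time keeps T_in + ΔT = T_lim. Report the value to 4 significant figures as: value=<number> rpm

Q_s = Q / 3600 = 50.6 / 3600 = 0.0140556 kg/s
t_res = M / Q_s = 5.45 / 0.0140556 = 387.747 s
Convert to metres: D = 0.0755 m, h = 0.00823 m
ΔT_a = T_lim − T_in = 240.3 − 157.7 = 82.6 K
Invert ΔT = ηγ̇²t_res/(ρcp) for γ̇: γ̇_max² = ΔT_a ρ cp / (η t_res) = 82.6·881·2099 / (2449·387.747) = 160.854 s⁻²
γ̇_max = sqrt(160.854) = 12.6828 s⁻¹
N_max = γ̇_max h / (πD) = 12.6828·0.00823/(π·0.0755) = 0.440067 rev/s → ×60 = 26.404 rpm

value=26.40 rpm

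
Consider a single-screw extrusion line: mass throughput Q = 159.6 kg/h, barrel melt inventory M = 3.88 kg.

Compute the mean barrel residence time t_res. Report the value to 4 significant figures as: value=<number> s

Throughput in SI: Q_s = 159.6 kg/h ÷ 3600 s/h = 0.0443333 kg/s
t_res = M / Q_s = 3.88 ÷ 0.0443333 = 87.5188 s

value=87.52 s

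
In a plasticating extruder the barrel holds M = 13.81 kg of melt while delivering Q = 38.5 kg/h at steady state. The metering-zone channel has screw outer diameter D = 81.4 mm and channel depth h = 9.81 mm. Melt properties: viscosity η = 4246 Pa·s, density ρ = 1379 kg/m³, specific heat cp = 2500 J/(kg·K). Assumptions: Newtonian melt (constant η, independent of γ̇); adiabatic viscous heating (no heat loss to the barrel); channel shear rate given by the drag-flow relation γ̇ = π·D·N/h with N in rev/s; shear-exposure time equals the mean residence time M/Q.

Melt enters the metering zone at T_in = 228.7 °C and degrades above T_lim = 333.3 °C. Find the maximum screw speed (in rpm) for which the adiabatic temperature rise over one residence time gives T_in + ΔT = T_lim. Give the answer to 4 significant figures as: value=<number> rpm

Throughput in SI: Q_s = 38.5 kg/h ÷ 3600 s/h = 0.0106944 kg/s
Mean residence time: t_res = M/Q_s = 13.81 kg / 0.0106944 kg/s = 1291.32 s
Convert to metres: D = 0.0814 m, h = 0.00981 m
ΔT_a = T_lim − T_in = 333.3 − 228.7 = 104.6 K
Invert ΔT = ηγ̇²t_res/(ρcp) for γ̇: γ̇_max² = ΔT_a ρ cp / (η t_res) = 104.6·1379·2500 / (4246·1291.32) = 65.7689 s⁻²
Take the square root: γ̇_max = √(65.7689) = 8.1098 s⁻¹
Solve γ̇ = πDN/h for N: N_max = γ̇_max·h/(π·D) = 8.1098 × 0.00981 / (π × 0.0814) = 0.311104 rev/s = 18.6662 rpm

value=18.67 rpm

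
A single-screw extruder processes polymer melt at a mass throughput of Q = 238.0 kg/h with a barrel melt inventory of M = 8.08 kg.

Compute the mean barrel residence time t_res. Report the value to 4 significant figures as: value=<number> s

value=122.2 s

Throughput in SI: Q_s = 238.0 kg/h ÷ 3600 s/h = 0.0661111 kg/s
t_res = M / Q_s = 8.08 / 0.0661111 = 122.218 s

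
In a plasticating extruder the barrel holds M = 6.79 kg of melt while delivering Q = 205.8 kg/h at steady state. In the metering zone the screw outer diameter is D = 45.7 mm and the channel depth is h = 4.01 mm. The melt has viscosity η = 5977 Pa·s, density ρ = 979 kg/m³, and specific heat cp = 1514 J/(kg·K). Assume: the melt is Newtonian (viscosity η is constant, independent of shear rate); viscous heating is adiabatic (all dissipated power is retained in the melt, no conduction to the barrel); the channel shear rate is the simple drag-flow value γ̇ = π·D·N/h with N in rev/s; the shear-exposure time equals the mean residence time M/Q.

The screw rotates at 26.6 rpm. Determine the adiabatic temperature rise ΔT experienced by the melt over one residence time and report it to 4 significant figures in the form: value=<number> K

value=120.7 K

Convert throughput: Q = 205.8 kg/h = 205.8/3600 = 0.0571667 kg/s
t_res = M / Q_s = 6.79 ÷ 0.0571667 = 118.776 s
Geometry in metres: D = 45.7 mm → 0.0457 m, h = 4.01 mm → 0.00401 m; screw speed N = 26.6 rpm = 0.443333 rev/s
Shear rate: γ̇ = πDN/h = π·0.0457·0.443333/0.00401 = 15.8727 s⁻¹
ΔT = η·γ̇²·t_res / (ρ·cp) = 5977 · (15.8727)² · 118.776 / (979 · 1514) = 120.672 K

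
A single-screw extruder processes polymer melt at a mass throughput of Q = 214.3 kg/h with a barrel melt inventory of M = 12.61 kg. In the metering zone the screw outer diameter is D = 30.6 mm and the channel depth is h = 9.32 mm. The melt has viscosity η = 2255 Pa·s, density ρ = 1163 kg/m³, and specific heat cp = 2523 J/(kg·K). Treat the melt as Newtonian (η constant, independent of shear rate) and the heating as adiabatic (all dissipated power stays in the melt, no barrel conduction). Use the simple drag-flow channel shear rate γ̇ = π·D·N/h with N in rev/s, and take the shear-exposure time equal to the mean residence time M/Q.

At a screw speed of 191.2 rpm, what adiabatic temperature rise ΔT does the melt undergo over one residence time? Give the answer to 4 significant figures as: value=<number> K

Q_s = Q / 3600 = 214.3 / 3600 = 0.0595278 kg/s
t_res = M / Q_s = 12.61 / 0.0595278 = 211.834 s
D = 30.6 mm = 0.0306 m;  h = 9.32 mm = 0.00932 m;  N = 191.2 rpm / 60 = 3.18667 rev/s
γ̇ = π·D·N / h = π · 0.0306 · 3.18667 / 0.00932 = 32.8694 s⁻¹
ΔT = η·γ̇²·t_res/(ρ·cp) = [2255 × 32.8694² × 211.834] / [1163 × 2523] = 175.885 K

value=175.9 K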